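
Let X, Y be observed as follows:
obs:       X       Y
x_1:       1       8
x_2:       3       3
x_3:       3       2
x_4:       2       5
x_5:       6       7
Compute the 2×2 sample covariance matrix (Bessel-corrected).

Step 1 — column means:
  mean(X) = (1 + 3 + 3 + 2 + 6) / 5 = 15/5 = 3
  mean(Y) = (8 + 3 + 2 + 5 + 7) / 5 = 25/5 = 5

Step 2 — sample covariance S[i,j] = (1/(n-1)) · Σ_k (x_{k,i} - mean_i) · (x_{k,j} - mean_j), with n-1 = 4.
  S[X,X] = ((-2)·(-2) + (0)·(0) + (0)·(0) + (-1)·(-1) + (3)·(3)) / 4 = 14/4 = 3.5
  S[X,Y] = ((-2)·(3) + (0)·(-2) + (0)·(-3) + (-1)·(0) + (3)·(2)) / 4 = 0/4 = 0
  S[Y,Y] = ((3)·(3) + (-2)·(-2) + (-3)·(-3) + (0)·(0) + (2)·(2)) / 4 = 26/4 = 6.5

S is symmetric (S[j,i] = S[i,j]). Assembling:

S = [[3.5, 0],
 [0, 6.5]]


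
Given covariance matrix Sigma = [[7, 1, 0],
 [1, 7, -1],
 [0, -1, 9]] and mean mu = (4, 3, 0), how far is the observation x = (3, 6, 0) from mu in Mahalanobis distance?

Step 1 — centre the observation: (x - mu) = (-1, 3, 0).

Step 2 — invert Sigma (cofactor / det for 3×3, or solve directly):
  Sigma^{-1} = [[0.1459, -0.0212, -0.0024],
 [-0.0212, 0.1482, 0.0165],
 [-0.0024, 0.0165, 0.1129]].

Step 3 — form the quadratic (x - mu)^T · Sigma^{-1} · (x - mu):
  Sigma^{-1} · (x - mu) = (-0.2094, 0.4659, 0.0518).
  (x - mu)^T · [Sigma^{-1} · (x - mu)] = (-1)·(-0.2094) + (3)·(0.4659) + (0)·(0.0518) = 1.6071.

Step 4 — take square root: d = √(1.6071) ≈ 1.2677.

d(x, mu) = √(1.6071) ≈ 1.2677


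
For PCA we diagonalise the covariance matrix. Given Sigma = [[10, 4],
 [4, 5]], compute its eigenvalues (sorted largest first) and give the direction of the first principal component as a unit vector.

Step 1 — characteristic polynomial of 2×2 Sigma:
  det(Sigma - λI) = λ² - trace · λ + det = 0.
  trace = 10 + 5 = 15, det = 10·5 - (4)² = 34.
Step 2 — discriminant:
  Δ = trace² - 4·det = 225 - 136 = 89.
Step 3 — eigenvalues:
  λ = (trace ± √Δ)/2 = (15 ± 9.434)/2,
  λ_1 = 12.217,  λ_2 = 2.783.

Step 4 — unit eigenvector for λ_1: solve (Sigma - λ_1 I)v = 0. First row:
  (10 - 12.217)·v_x + (4)·v_y = 0, i.e. (-2.217)·v_x + (4)·v_y = 0,
  so v ∝ (b, λ_1 - a) = (4, 2.217) = u.
  ||u|| = √((4)² + (2.217)²) = √(20.915) ≈ 4.5733,
  v_1 = u/||u|| ≈ (0.8746, 0.4848) (||v_1|| = 1).

λ_1 = 12.217,  λ_2 = 2.783;  v_1 ≈ (0.8746, 0.4848)


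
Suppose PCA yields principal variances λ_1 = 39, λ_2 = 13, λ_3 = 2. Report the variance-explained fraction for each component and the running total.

Step 1 — total variance = trace(Sigma) = Σ λ_i = 39 + 13 + 2 = 54.

Step 2 — fraction explained by component i = λ_i / Σ λ:
  PC1: 39/54 = 0.7222
  PC2: 13/54 = 0.2407
  PC3: 2/54 = 0.037

Step 3 — cumulative fraction after k components = (λ_1 + ... + λ_k) / Σ λ:
  k = 1: 39/54 = 0.7222
  k = 2: (39 + 13)/54 = 52/54 = 0.963
  k = 3: (39 + 13 + 2)/54 = 54/54 = 1

Summary (fraction, with percent):

explained: PC1 0.7222 (72.22%), PC2 0.2407 (24.07%), PC3 0.037 (3.7%);  cumulative: 0.7222, 0.963, 1


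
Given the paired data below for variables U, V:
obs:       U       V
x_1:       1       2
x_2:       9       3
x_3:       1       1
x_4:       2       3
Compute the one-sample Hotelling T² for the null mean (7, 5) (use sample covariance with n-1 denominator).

Step 1 — sample mean vector:
  mean(U) = (1 + 9 + 1 + 2) / 4 = 13/4 = 3.25
  mean(V) = (2 + 3 + 1 + 3) / 4 = 9/4 = 2.25
  x̄ = (3.25, 2.25),  deviation x̄ - mu_0 = (3.25, 2.25) - (7, 5) = (-3.75, -2.75).

Step 2 — sample covariance matrix, S[i,j] = (1/(n-1)) · Σ_k (x_{k,i} - mean_i) · (x_{k,j} - mean_j), divisor n-1 = 3:
  S[U,U] = ((-2.25)·(-2.25) + (5.75)·(5.75) + (-2.25)·(-2.25) + (-1.25)·(-1.25)) / 3 = 44.75/3 = 14.9167
  S[U,V] = ((-2.25)·(-0.25) + (5.75)·(0.75) + (-2.25)·(-1.25) + (-1.25)·(0.75)) / 3 = 6.75/3 = 2.25
  S[V,V] = ((-0.25)·(-0.25) + (0.75)·(0.75) + (-1.25)·(-1.25) + (0.75)·(0.75)) / 3 = 2.75/3 = 0.9167
  S = [[14.9167, 2.25],
 [2.25, 0.9167]].

Step 3 — invert S. det(S) = 14.9167·0.9167 - (2.25)² = 8.6111.
  S^{-1} = (1/det) · [[d, -b], [-b, a]] = [[0.1065, -0.2613],
 [-0.2613, 1.7323]].

Step 4 — quadratic form (x̄ - mu_0)^T · S^{-1} · (x̄ - mu_0):
  S^{-1} · (x̄ - mu_0) = (0.3194, -3.7839),
  (x̄ - mu_0)^T · [...] = (-3.75)·(0.3194) + (-2.75)·(-3.7839) = 9.2081.

Step 5 — scale by n: T² = 4 · 9.2081 = 36.8323.

T² ≈ 36.8323


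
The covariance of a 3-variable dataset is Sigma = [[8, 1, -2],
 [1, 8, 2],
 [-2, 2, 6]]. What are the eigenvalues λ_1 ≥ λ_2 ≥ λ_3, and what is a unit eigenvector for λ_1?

Step 1 — characteristic polynomial p(λ) = det(λI - Sigma) = λ³ - tr·λ² + c_1·λ - det, where tr = trace, c_1 = sum of the principal 2×2 minors, det = det(Sigma):
  tr = 8 + 8 + 6 = 22,
  c_1 = (8·8 - (1)²) + (8·6 - (-2)²) + (8·6 - (2)²) = 63 + 44 + 44 = 151,
  det = 8·(8·6 - (2)²) - (1)·((1)·6 - (2)·(-2)) + (-2)·((1)·(2) - 8·(-2)) = 8·(44) - (1)·(10) + (-2)·(18) = 306.
  So p(λ) = λ³ - 22λ² + 151λ - 306.
Step 2 — look for an integer root (rational root theorem: any rational root is an integer divisor of 306). Testing λ = 9:
  p(9) = 729 - 1782 + 1359 - 306 = 0  ✓
  Dividing out (λ - 9): p(λ) = (λ - 9)(λ² - 13λ + 34).
Step 3 — remaining eigenvalues from the quadratic λ² - 13λ + 34 = 0:
  Δ = 13² - 4·34 = 169 - 136 = 33,  λ = (13 ± √33)/2 = (13 ± 5.7446)/2 ≈ 9.3723 or 3.6277.
  Sorted: λ_1 = 9.3723,  λ_2 = 9,  λ_3 = 3.6277  (check: sum = 22 = tr ✓).

Step 4 — unit eigenvector for λ_1 ≈ 9.3723: v spans the null space of (Sigma - λ_1 I), whose rows are
  r_1 = (-1.3723, 1, -2),  r_2 = (1, -1.3723, 2),  r_3 = (-2, 2, -3.3723).
  v is orthogonal to every row, so take v ∝ r_1 × r_2 = ((1)·(2) - (-2)·(-1.3723), (-2)·(1) - (-1.3723)·(2), (-1.3723)·(-1.3723) - (1)·(1)) ≈ (-0.7446, 0.7446, 0.8832).
  Rescale (multiply by -1 so the first nonzero entry is positive): u = (0.7446, -0.7446, -0.8832).
  ||u|| = √((0.7446)² + (-0.7446)² + (-0.8832)²) = √(1.8887) ≈ 1.3743,  v_1 = u/||u|| ≈ (0.5418, -0.5418, -0.6426) (||v_1|| = 1).

λ_1 = 9.3723,  λ_2 = 9,  λ_3 = 3.6277;  v_1 ≈ (0.5418, -0.5418, -0.6426)


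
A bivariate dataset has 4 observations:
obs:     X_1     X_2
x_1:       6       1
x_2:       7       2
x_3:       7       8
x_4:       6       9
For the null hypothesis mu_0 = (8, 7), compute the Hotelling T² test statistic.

Step 1 — sample mean vector:
  mean(X_1) = (6 + 7 + 7 + 6) / 4 = 26/4 = 6.5
  mean(X_2) = (1 + 2 + 8 + 9) / 4 = 20/4 = 5
  x̄ = (6.5, 5),  deviation x̄ - mu_0 = (6.5, 5) - (8, 7) = (-1.5, -2).

Step 2 — sample covariance matrix, S[i,j] = (1/(n-1)) · Σ_k (x_{k,i} - mean_i) · (x_{k,j} - mean_j), divisor n-1 = 3:
  S[X_1,X_1] = ((-0.5)·(-0.5) + (0.5)·(0.5) + (0.5)·(0.5) + (-0.5)·(-0.5)) / 3 = 1/3 = 0.3333
  S[X_1,X_2] = ((-0.5)·(-4) + (0.5)·(-3) + (0.5)·(3) + (-0.5)·(4)) / 3 = 0/3 = 0
  S[X_2,X_2] = ((-4)·(-4) + (-3)·(-3) + (3)·(3) + (4)·(4)) / 3 = 50/3 = 16.6667
  S = [[0.3333, 0],
 [0, 16.6667]].

Step 3 — invert S. det(S) = 0.3333·16.6667 - (0)² = 5.5556.
  S^{-1} = (1/det) · [[d, -b], [-b, a]] = [[3, 0],
 [0, 0.06]].

Step 4 — quadratic form (x̄ - mu_0)^T · S^{-1} · (x̄ - mu_0):
  S^{-1} · (x̄ - mu_0) = (-4.5, -0.12),
  (x̄ - mu_0)^T · [...] = (-1.5)·(-4.5) + (-2)·(-0.12) = 6.99.

Step 5 — scale by n: T² = 4 · 6.99 = 27.96.

T² ≈ 27.96


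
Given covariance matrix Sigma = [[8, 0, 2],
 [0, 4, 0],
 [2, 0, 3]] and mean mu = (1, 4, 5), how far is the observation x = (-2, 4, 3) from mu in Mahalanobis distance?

Step 1 — centre the observation: (x - mu) = (-3, 0, -2).

Step 2 — invert Sigma (cofactor / det for 3×3, or solve directly):
  Sigma^{-1} = [[0.15, 0, -0.1],
 [0, 0.25, 0],
 [-0.1, 0, 0.4]].

Step 3 — form the quadratic (x - mu)^T · Sigma^{-1} · (x - mu):
  Sigma^{-1} · (x - mu) = (-0.25, 0, -0.5).
  (x - mu)^T · [Sigma^{-1} · (x - mu)] = (-3)·(-0.25) + (0)·(0) + (-2)·(-0.5) = 1.75.

Step 4 — take square root: d = √(1.75) ≈ 1.3229.

d(x, mu) = √(1.75) ≈ 1.3229


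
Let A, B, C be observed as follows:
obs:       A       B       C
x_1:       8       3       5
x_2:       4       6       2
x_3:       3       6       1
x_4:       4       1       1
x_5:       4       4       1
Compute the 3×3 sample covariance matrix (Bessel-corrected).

Step 1 — column means:
  mean(A) = (8 + 4 + 3 + 4 + 4) / 5 = 23/5 = 4.6
  mean(B) = (3 + 6 + 6 + 1 + 4) / 5 = 20/5 = 4
  mean(C) = (5 + 2 + 1 + 1 + 1) / 5 = 10/5 = 2

Step 2 — sample covariance S[i,j] = (1/(n-1)) · Σ_k (x_{k,i} - mean_i) · (x_{k,j} - mean_j), with n-1 = 4.
  S[A,A] = ((3.4)·(3.4) + (-0.6)·(-0.6) + (-1.6)·(-1.6) + (-0.6)·(-0.6) + (-0.6)·(-0.6)) / 4 = 15.2/4 = 3.8
  S[A,B] = ((3.4)·(-1) + (-0.6)·(2) + (-1.6)·(2) + (-0.6)·(-3) + (-0.6)·(0)) / 4 = -6/4 = -1.5
  S[A,C] = ((3.4)·(3) + (-0.6)·(0) + (-1.6)·(-1) + (-0.6)·(-1) + (-0.6)·(-1)) / 4 = 13/4 = 3.25
  S[B,B] = ((-1)·(-1) + (2)·(2) + (2)·(2) + (-3)·(-3) + (0)·(0)) / 4 = 18/4 = 4.5
  S[B,C] = ((-1)·(3) + (2)·(0) + (2)·(-1) + (-3)·(-1) + (0)·(-1)) / 4 = -2/4 = -0.5
  S[C,C] = ((3)·(3) + (0)·(0) + (-1)·(-1) + (-1)·(-1) + (-1)·(-1)) / 4 = 12/4 = 3

S is symmetric (S[j,i] = S[i,j]). Assembling:

S = [[3.8, -1.5, 3.25],
 [-1.5, 4.5, -0.5],
 [3.25, -0.5, 3]]


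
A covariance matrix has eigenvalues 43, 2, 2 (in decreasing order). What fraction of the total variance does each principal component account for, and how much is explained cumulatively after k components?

Step 1 — total variance = trace(Sigma) = Σ λ_i = 43 + 2 + 2 = 47.

Step 2 — fraction explained by component i = λ_i / Σ λ:
  PC1: 43/47 = 0.9149
  PC2: 2/47 = 0.0426
  PC3: 2/47 = 0.0426

Step 3 — cumulative fraction after k components = (λ_1 + ... + λ_k) / Σ λ:
  k = 1: 43/47 = 0.9149
  k = 2: (43 + 2)/47 = 45/47 = 0.9574
  k = 3: (43 + 2 + 2)/47 = 47/47 = 1

Summary (fraction, with percent):

explained: PC1 0.9149 (91.49%), PC2 0.0426 (4.26%), PC3 0.0426 (4.26%);  cumulative: 0.9149, 0.9574, 1


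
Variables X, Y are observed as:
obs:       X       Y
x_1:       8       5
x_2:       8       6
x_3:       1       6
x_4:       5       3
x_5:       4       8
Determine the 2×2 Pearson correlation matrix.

Step 1 — column means:
  mean(X) = (8 + 8 + 1 + 5 + 4) / 5 = 26/5 = 5.2
  mean(Y) = (5 + 6 + 6 + 3 + 8) / 5 = 28/5 = 5.6

Step 2 — sample variances and covariances s[i,j] = (1/(n-1)) · Σ_k (x_{k,i} - mean_i) · (x_{k,j} - mean_j), with n-1 = 4:
  s[X,X] = ((2.8)·(2.8) + (2.8)·(2.8) + (-4.2)·(-4.2) + (-0.2)·(-0.2) + (-1.2)·(-1.2)) / 4 = 34.8/4 = 8.7
  s[X,Y] = ((2.8)·(-0.6) + (2.8)·(0.4) + (-4.2)·(0.4) + (-0.2)·(-2.6) + (-1.2)·(2.4)) / 4 = -4.6/4 = -1.15
  s[Y,Y] = ((-0.6)·(-0.6) + (0.4)·(0.4) + (0.4)·(0.4) + (-2.6)·(-2.6) + (2.4)·(2.4)) / 4 = 13.2/4 = 3.3
  Sample standard deviations s_i = √(s[i,i]):
  s(X) = √(8.7) = 2.9496
  s(Y) = √(3.3) = 1.8166

Step 3 — r_{ij} = s_{ij} / (s_i · s_j):
  r[X,X] = 1 (diagonal).
  r[X,Y] = -1.15 / (2.9496 · 1.8166) = -1.15 / 5.3582 = -0.2146
  r[Y,Y] = 1 (diagonal).

R is symmetric with unit diagonal. Assembling:

R = [[1, -0.2146],
 [-0.2146, 1]]


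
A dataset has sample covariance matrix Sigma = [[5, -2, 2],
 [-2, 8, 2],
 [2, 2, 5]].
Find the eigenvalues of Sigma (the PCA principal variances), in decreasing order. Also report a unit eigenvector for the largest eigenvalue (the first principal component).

Step 1 — characteristic polynomial p(λ) = det(λI - Sigma) = λ³ - tr·λ² + c_1·λ - det, where tr = trace, c_1 = sum of the principal 2×2 minors, det = det(Sigma):
  tr = 5 + 8 + 5 = 18,
  c_1 = (5·8 - (-2)²) + (5·5 - (2)²) + (8·5 - (2)²) = 36 + 21 + 36 = 93,
  det = 5·(8·5 - (2)²) - (-2)·((-2)·5 - (2)·(2)) + (2)·((-2)·(2) - 8·(2)) = 5·(36) - (-2)·(-14) + (2)·(-20) = 112.
  So p(λ) = λ³ - 18λ² + 93λ - 112.
Step 2 — look for an integer root (rational root theorem: any rational root is an integer divisor of 112). Testing λ = 7:
  p(7) = 343 - 882 + 651 - 112 = 0  ✓
  Dividing out (λ - 7): p(λ) = (λ - 7)(λ² - 11λ + 16).
Step 3 — remaining eigenvalues from the quadratic λ² - 11λ + 16 = 0:
  Δ = 11² - 4·16 = 121 - 64 = 57,  λ = (11 ± √57)/2 = (11 ± 7.5498)/2 ≈ 9.2749 or 1.7251.
  Sorted: λ_1 = 9.2749,  λ_2 = 7,  λ_3 = 1.7251  (check: sum = 18 = tr ✓).

Step 4 — unit eigenvector for λ_1 ≈ 9.2749: v spans the null space of (Sigma - λ_1 I), whose rows are
  r_1 = (-4.2749, -2, 2),  r_2 = (-2, -1.2749, 2),  r_3 = (2, 2, -4.2749).
  v is orthogonal to every row, so take v ∝ r_1 × r_2 = ((-2)·(2) - (2)·(-1.2749), (2)·(-2) - (-4.2749)·(2), (-4.2749)·(-1.2749) - (-2)·(-2)) ≈ (-1.4502, 4.5498, 1.4502).
  Rescale (multiply by -1 so the first nonzero entry is positive): u = (1.4502, -4.5498, -1.4502).
  ||u|| = √((1.4502)² + (-4.5498)² + (-1.4502)²) = √(24.907) ≈ 4.9907,  v_1 = u/||u|| ≈ (0.2906, -0.9117, -0.2906) (||v_1|| = 1).

λ_1 = 9.2749,  λ_2 = 7,  λ_3 = 1.7251;  v_1 ≈ (0.2906, -0.9117, -0.2906)


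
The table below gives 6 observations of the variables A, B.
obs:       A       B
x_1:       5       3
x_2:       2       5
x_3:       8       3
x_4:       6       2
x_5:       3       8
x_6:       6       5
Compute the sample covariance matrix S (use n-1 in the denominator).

Step 1 — column means:
  mean(A) = (5 + 2 + 8 + 6 + 3 + 6) / 6 = 30/6 = 5
  mean(B) = (3 + 5 + 3 + 2 + 8 + 5) / 6 = 26/6 = 4.3333

Step 2 — sample covariance S[i,j] = (1/(n-1)) · Σ_k (x_{k,i} - mean_i) · (x_{k,j} - mean_j), with n-1 = 5.
  S[A,A] = ((0)·(0) + (-3)·(-3) + (3)·(3) + (1)·(1) + (-2)·(-2) + (1)·(1)) / 5 = 24/5 = 4.8
  S[A,B] = ((0)·(-1.3333) + (-3)·(0.6667) + (3)·(-1.3333) + (1)·(-2.3333) + (-2)·(3.6667) + (1)·(0.6667)) / 5 = -15/5 = -3
  S[B,B] = ((-1.3333)·(-1.3333) + (0.6667)·(0.6667) + (-1.3333)·(-1.3333) + (-2.3333)·(-2.3333) + (3.6667)·(3.6667) + (0.6667)·(0.6667)) / 5 = 23.3333/5 = 4.6667

S is symmetric (S[j,i] = S[i,j]). Assembling:

S = [[4.8, -3],
 [-3, 4.6667]]


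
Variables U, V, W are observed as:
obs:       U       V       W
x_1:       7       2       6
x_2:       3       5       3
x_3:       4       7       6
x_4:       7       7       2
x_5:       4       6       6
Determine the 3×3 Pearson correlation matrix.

Step 1 — column means:
  mean(U) = (7 + 3 + 4 + 7 + 4) / 5 = 25/5 = 5
  mean(V) = (2 + 5 + 7 + 7 + 6) / 5 = 27/5 = 5.4
  mean(W) = (6 + 3 + 6 + 2 + 6) / 5 = 23/5 = 4.6

Step 2 — sample variances and covariances s[i,j] = (1/(n-1)) · Σ_k (x_{k,i} - mean_i) · (x_{k,j} - mean_j), with n-1 = 4:
  s[U,U] = ((2)·(2) + (-2)·(-2) + (-1)·(-1) + (2)·(2) + (-1)·(-1)) / 4 = 14/4 = 3.5
  s[U,V] = ((2)·(-3.4) + (-2)·(-0.4) + (-1)·(1.6) + (2)·(1.6) + (-1)·(0.6)) / 4 = -5/4 = -1.25
  s[U,W] = ((2)·(1.4) + (-2)·(-1.6) + (-1)·(1.4) + (2)·(-2.6) + (-1)·(1.4)) / 4 = -2/4 = -0.5
  s[V,V] = ((-3.4)·(-3.4) + (-0.4)·(-0.4) + (1.6)·(1.6) + (1.6)·(1.6) + (0.6)·(0.6)) / 4 = 17.2/4 = 4.3
  s[V,W] = ((-3.4)·(1.4) + (-0.4)·(-1.6) + (1.6)·(1.4) + (1.6)·(-2.6) + (0.6)·(1.4)) / 4 = -5.2/4 = -1.3
  s[W,W] = ((1.4)·(1.4) + (-1.6)·(-1.6) + (1.4)·(1.4) + (-2.6)·(-2.6) + (1.4)·(1.4)) / 4 = 15.2/4 = 3.8
  Sample standard deviations s_i = √(s[i,i]):
  s(U) = √(3.5) = 1.8708
  s(V) = √(4.3) = 2.0736
  s(W) = √(3.8) = 1.9494

Step 3 — r_{ij} = s_{ij} / (s_i · s_j):
  r[U,U] = 1 (diagonal).
  r[U,V] = -1.25 / (1.8708 · 2.0736) = -1.25 / 3.8794 = -0.3222
  r[U,W] = -0.5 / (1.8708 · 1.9494) = -0.5 / 3.6469 = -0.1371
  r[V,V] = 1 (diagonal).
  r[V,W] = -1.3 / (2.0736 · 1.9494) = -1.3 / 4.0423 = -0.3216
  r[W,W] = 1 (diagonal).

R is symmetric with unit diagonal. Assembling:

R = [[1, -0.3222, -0.1371],
 [-0.3222, 1, -0.3216],
 [-0.1371, -0.3216, 1]]


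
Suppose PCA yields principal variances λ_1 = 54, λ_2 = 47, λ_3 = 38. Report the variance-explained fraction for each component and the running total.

Step 1 — total variance = trace(Sigma) = Σ λ_i = 54 + 47 + 38 = 139.

Step 2 — fraction explained by component i = λ_i / Σ λ:
  PC1: 54/139 = 0.3885
  PC2: 47/139 = 0.3381
  PC3: 38/139 = 0.2734

Step 3 — cumulative fraction after k components = (λ_1 + ... + λ_k) / Σ λ:
  k = 1: 54/139 = 0.3885
  k = 2: (54 + 47)/139 = 101/139 = 0.7266
  k = 3: (54 + 47 + 38)/139 = 139/139 = 1

Summary (fraction, with percent):

explained: PC1 0.3885 (38.85%), PC2 0.3381 (33.81%), PC3 0.2734 (27.34%);  cumulative: 0.3885, 0.7266, 1


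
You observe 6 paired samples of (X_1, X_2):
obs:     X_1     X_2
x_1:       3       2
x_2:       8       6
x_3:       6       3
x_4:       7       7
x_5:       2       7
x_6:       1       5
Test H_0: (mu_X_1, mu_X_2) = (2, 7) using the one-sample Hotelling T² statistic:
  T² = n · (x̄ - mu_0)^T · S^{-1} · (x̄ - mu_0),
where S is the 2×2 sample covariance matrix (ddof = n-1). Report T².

Step 1 — sample mean vector:
  mean(X_1) = (3 + 8 + 6 + 7 + 2 + 1) / 6 = 27/6 = 4.5
  mean(X_2) = (2 + 6 + 3 + 7 + 7 + 5) / 6 = 30/6 = 5
  x̄ = (4.5, 5),  deviation x̄ - mu_0 = (4.5, 5) - (2, 7) = (2.5, -2).

Step 2 — sample covariance matrix, S[i,j] = (1/(n-1)) · Σ_k (x_{k,i} - mean_i) · (x_{k,j} - mean_j), divisor n-1 = 5:
  S[X_1,X_1] = ((-1.5)·(-1.5) + (3.5)·(3.5) + (1.5)·(1.5) + (2.5)·(2.5) + (-2.5)·(-2.5) + (-3.5)·(-3.5)) / 5 = 41.5/5 = 8.3
  S[X_1,X_2] = ((-1.5)·(-3) + (3.5)·(1) + (1.5)·(-2) + (2.5)·(2) + (-2.5)·(2) + (-3.5)·(0)) / 5 = 5/5 = 1
  S[X_2,X_2] = ((-3)·(-3) + (1)·(1) + (-2)·(-2) + (2)·(2) + (2)·(2) + (0)·(0)) / 5 = 22/5 = 4.4
  S = [[8.3, 1],
 [1, 4.4]].

Step 3 — invert S. det(S) = 8.3·4.4 - (1)² = 35.52.
  S^{-1} = (1/det) · [[d, -b], [-b, a]] = [[0.1239, -0.0282],
 [-0.0282, 0.2337]].

Step 4 — quadratic form (x̄ - mu_0)^T · S^{-1} · (x̄ - mu_0):
  S^{-1} · (x̄ - mu_0) = (0.366, -0.5377),
  (x̄ - mu_0)^T · [...] = (2.5)·(0.366) + (-2)·(-0.5377) = 1.9904.

Step 5 — scale by n: T² = 6 · 1.9904 = 11.9426.

T² ≈ 11.9426


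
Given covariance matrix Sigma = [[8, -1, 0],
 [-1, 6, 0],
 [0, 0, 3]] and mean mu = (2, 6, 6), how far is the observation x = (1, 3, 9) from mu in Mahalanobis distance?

Step 1 — centre the observation: (x - mu) = (-1, -3, 3).

Step 2 — invert Sigma (cofactor / det for 3×3, or solve directly):
  Sigma^{-1} = [[0.1277, 0.0213, 0],
 [0.0213, 0.1702, 0],
 [0, 0, 0.3333]].

Step 3 — form the quadratic (x - mu)^T · Sigma^{-1} · (x - mu):
  Sigma^{-1} · (x - mu) = (-0.1915, -0.5319, 1).
  (x - mu)^T · [Sigma^{-1} · (x - mu)] = (-1)·(-0.1915) + (-3)·(-0.5319) + (3)·(1) = 4.7872.

Step 4 — take square root: d = √(4.7872) ≈ 2.188.

d(x, mu) = √(4.7872) ≈ 2.188


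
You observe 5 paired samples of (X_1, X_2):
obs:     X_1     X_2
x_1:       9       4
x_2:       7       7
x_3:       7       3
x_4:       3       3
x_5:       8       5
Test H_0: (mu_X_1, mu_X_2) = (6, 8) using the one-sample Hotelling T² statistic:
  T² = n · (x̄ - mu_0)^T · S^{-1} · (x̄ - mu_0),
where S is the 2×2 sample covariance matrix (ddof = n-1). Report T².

Step 1 — sample mean vector:
  mean(X_1) = (9 + 7 + 7 + 3 + 8) / 5 = 34/5 = 6.8
  mean(X_2) = (4 + 7 + 3 + 3 + 5) / 5 = 22/5 = 4.4
  x̄ = (6.8, 4.4),  deviation x̄ - mu_0 = (6.8, 4.4) - (6, 8) = (0.8, -3.6).

Step 2 — sample covariance matrix, S[i,j] = (1/(n-1)) · Σ_k (x_{k,i} - mean_i) · (x_{k,j} - mean_j), divisor n-1 = 4:
  S[X_1,X_1] = ((2.2)·(2.2) + (0.2)·(0.2) + (0.2)·(0.2) + (-3.8)·(-3.8) + (1.2)·(1.2)) / 4 = 20.8/4 = 5.2
  S[X_1,X_2] = ((2.2)·(-0.4) + (0.2)·(2.6) + (0.2)·(-1.4) + (-3.8)·(-1.4) + (1.2)·(0.6)) / 4 = 5.4/4 = 1.35
  S[X_2,X_2] = ((-0.4)·(-0.4) + (2.6)·(2.6) + (-1.4)·(-1.4) + (-1.4)·(-1.4) + (0.6)·(0.6)) / 4 = 11.2/4 = 2.8
  S = [[5.2, 1.35],
 [1.35, 2.8]].

Step 3 — invert S. det(S) = 5.2·2.8 - (1.35)² = 12.7375.
  S^{-1} = (1/det) · [[d, -b], [-b, a]] = [[0.2198, -0.106],
 [-0.106, 0.4082]].

Step 4 — quadratic form (x̄ - mu_0)^T · S^{-1} · (x̄ - mu_0):
  S^{-1} · (x̄ - mu_0) = (0.5574, -1.5545),
  (x̄ - mu_0)^T · [...] = (0.8)·(0.5574) + (-3.6)·(-1.5545) = 6.042.

Step 5 — scale by n: T² = 5 · 6.042 = 30.21.

T² ≈ 30.21


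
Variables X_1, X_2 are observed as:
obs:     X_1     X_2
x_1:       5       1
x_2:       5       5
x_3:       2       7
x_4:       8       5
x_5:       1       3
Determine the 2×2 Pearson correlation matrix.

Step 1 — column means:
  mean(X_1) = (5 + 5 + 2 + 8 + 1) / 5 = 21/5 = 4.2
  mean(X_2) = (1 + 5 + 7 + 5 + 3) / 5 = 21/5 = 4.2

Step 2 — sample variances and covariances s[i,j] = (1/(n-1)) · Σ_k (x_{k,i} - mean_i) · (x_{k,j} - mean_j), with n-1 = 4:
  s[X_1,X_1] = ((0.8)·(0.8) + (0.8)·(0.8) + (-2.2)·(-2.2) + (3.8)·(3.8) + (-3.2)·(-3.2)) / 4 = 30.8/4 = 7.7
  s[X_1,X_2] = ((0.8)·(-3.2) + (0.8)·(0.8) + (-2.2)·(2.8) + (3.8)·(0.8) + (-3.2)·(-1.2)) / 4 = -1.2/4 = -0.3
  s[X_2,X_2] = ((-3.2)·(-3.2) + (0.8)·(0.8) + (2.8)·(2.8) + (0.8)·(0.8) + (-1.2)·(-1.2)) / 4 = 20.8/4 = 5.2
  Sample standard deviations s_i = √(s[i,i]):
  s(X_1) = √(7.7) = 2.7749
  s(X_2) = √(5.2) = 2.2804

Step 3 — r_{ij} = s_{ij} / (s_i · s_j):
  r[X_1,X_1] = 1 (diagonal).
  r[X_1,X_2] = -0.3 / (2.7749 · 2.2804) = -0.3 / 6.3277 = -0.0474
  r[X_2,X_2] = 1 (diagonal).

R is symmetric with unit diagonal. Assembling:

R = [[1, -0.0474],
 [-0.0474, 1]]


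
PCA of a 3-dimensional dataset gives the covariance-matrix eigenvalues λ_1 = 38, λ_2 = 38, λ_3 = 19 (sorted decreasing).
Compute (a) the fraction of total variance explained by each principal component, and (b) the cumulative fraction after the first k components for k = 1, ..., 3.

Step 1 — total variance = trace(Sigma) = Σ λ_i = 38 + 38 + 19 = 95.

Step 2 — fraction explained by component i = λ_i / Σ λ:
  PC1: 38/95 = 0.4
  PC2: 38/95 = 0.4
  PC3: 19/95 = 0.2

Step 3 — cumulative fraction after k components = (λ_1 + ... + λ_k) / Σ λ:
  k = 1: 38/95 = 0.4
  k = 2: (38 + 38)/95 = 76/95 = 0.8
  k = 3: (38 + 38 + 19)/95 = 95/95 = 1

Summary (fraction, with percent):

explained: PC1 0.4 (40%), PC2 0.4 (40%), PC3 0.2 (20%);  cumulative: 0.4, 0.8, 1


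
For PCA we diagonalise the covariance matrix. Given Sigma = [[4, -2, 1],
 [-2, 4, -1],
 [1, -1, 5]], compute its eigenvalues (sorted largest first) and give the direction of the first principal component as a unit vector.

Step 1 — characteristic polynomial p(λ) = det(λI - Sigma) = λ³ - tr·λ² + c_1·λ - det, where tr = trace, c_1 = sum of the principal 2×2 minors, det = det(Sigma):
  tr = 4 + 4 + 5 = 13,
  c_1 = (4·4 - (-2)²) + (4·5 - (1)²) + (4·5 - (-1)²) = 12 + 19 + 19 = 50,
  det = 4·(4·5 - (-1)²) - (-2)·((-2)·5 - (-1)·(1)) + (1)·((-2)·(-1) - 4·(1)) = 4·(19) - (-2)·(-9) + (1)·(-2) = 56.
  So p(λ) = λ³ - 13λ² + 50λ - 56.
Step 2 — look for an integer root (rational root theorem: any rational root is an integer divisor of 56). Testing λ = 2:
  p(2) = 8 - 52 + 100 - 56 = 0  ✓
  Dividing out (λ - 2): p(λ) = (λ - 2)(λ² - 11λ + 28).
Step 3 — remaining eigenvalues from the quadratic λ² - 11λ + 28 = 0:
  Δ = 11² - 4·28 = 121 - 112 = 9,  λ = (11 ± √9)/2 = (11 ± 3)/2 = 7 or 4.
  Sorted: λ_1 = 7,  λ_2 = 4,  λ_3 = 2  (check: sum = 13 = tr ✓).

Step 4 — unit eigenvector for λ_1 = 7: v spans the null space of (Sigma - λ_1 I), whose rows are
  r_1 = (-3, -2, 1),  r_2 = (-2, -3, -1),  r_3 = (1, -1, -2).
  v is orthogonal to every row, so take v ∝ r_1 × r_2 = ((-2)·(-1) - (1)·(-3), (1)·(-2) - (-3)·(-1), (-3)·(-3) - (-2)·(-2)) = (5, -5, 5).
  Rescale (divide by 5): u = (1, -1, 1).
  ||u|| = √((1)² + (-1)² + (1)²) = √(3) ≈ 1.7321,  v_1 = u/||u|| ≈ (0.5774, -0.5774, 0.5774) (||v_1|| = 1).

λ_1 = 7,  λ_2 = 4,  λ_3 = 2;  v_1 ≈ (0.5774, -0.5774, 0.5774)


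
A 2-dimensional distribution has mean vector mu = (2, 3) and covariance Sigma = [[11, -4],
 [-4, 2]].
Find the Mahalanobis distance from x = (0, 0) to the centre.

Step 1 — centre the observation: (x - mu) = (-2, -3).

Step 2 — invert Sigma. det(Sigma) = 11·2 - (-4)² = 6.
  Sigma^{-1} = (1/det) · [[d, -b], [-b, a]] = [[0.3333, 0.6667],
 [0.6667, 1.8333]].

Step 3 — form the quadratic (x - mu)^T · Sigma^{-1} · (x - mu):
  Sigma^{-1} · (x - mu) = (-2.6667, -6.8333).
  (x - mu)^T · [Sigma^{-1} · (x - mu)] = (-2)·(-2.6667) + (-3)·(-6.8333) = 25.8333.

Step 4 — take square root: d = √(25.8333) ≈ 5.0827.

d(x, mu) = √(25.8333) ≈ 5.0827


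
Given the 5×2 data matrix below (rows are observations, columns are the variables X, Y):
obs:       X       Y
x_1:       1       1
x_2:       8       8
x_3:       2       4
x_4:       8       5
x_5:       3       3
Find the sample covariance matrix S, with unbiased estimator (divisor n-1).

Step 1 — column means:
  mean(X) = (1 + 8 + 2 + 8 + 3) / 5 = 22/5 = 4.4
  mean(Y) = (1 + 8 + 4 + 5 + 3) / 5 = 21/5 = 4.2

Step 2 — sample covariance S[i,j] = (1/(n-1)) · Σ_k (x_{k,i} - mean_i) · (x_{k,j} - mean_j), with n-1 = 4.
  S[X,X] = ((-3.4)·(-3.4) + (3.6)·(3.6) + (-2.4)·(-2.4) + (3.6)·(3.6) + (-1.4)·(-1.4)) / 4 = 45.2/4 = 11.3
  S[X,Y] = ((-3.4)·(-3.2) + (3.6)·(3.8) + (-2.4)·(-0.2) + (3.6)·(0.8) + (-1.4)·(-1.2)) / 4 = 29.6/4 = 7.4
  S[Y,Y] = ((-3.2)·(-3.2) + (3.8)·(3.8) + (-0.2)·(-0.2) + (0.8)·(0.8) + (-1.2)·(-1.2)) / 4 = 26.8/4 = 6.7

S is symmetric (S[j,i] = S[i,j]). Assembling:

S = [[11.3, 7.4],
 [7.4, 6.7]]


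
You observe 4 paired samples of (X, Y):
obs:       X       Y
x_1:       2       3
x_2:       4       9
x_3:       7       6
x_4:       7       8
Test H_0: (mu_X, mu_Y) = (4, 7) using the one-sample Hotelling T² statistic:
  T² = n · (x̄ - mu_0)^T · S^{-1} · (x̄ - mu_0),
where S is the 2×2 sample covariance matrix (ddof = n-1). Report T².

Step 1 — sample mean vector:
  mean(X) = (2 + 4 + 7 + 7) / 4 = 20/4 = 5
  mean(Y) = (3 + 9 + 6 + 8) / 4 = 26/4 = 6.5
  x̄ = (5, 6.5),  deviation x̄ - mu_0 = (5, 6.5) - (4, 7) = (1, -0.5).

Step 2 — sample covariance matrix, S[i,j] = (1/(n-1)) · Σ_k (x_{k,i} - mean_i) · (x_{k,j} - mean_j), divisor n-1 = 3:
  S[X,X] = ((-3)·(-3) + (-1)·(-1) + (2)·(2) + (2)·(2)) / 3 = 18/3 = 6
  S[X,Y] = ((-3)·(-3.5) + (-1)·(2.5) + (2)·(-0.5) + (2)·(1.5)) / 3 = 10/3 = 3.3333
  S[Y,Y] = ((-3.5)·(-3.5) + (2.5)·(2.5) + (-0.5)·(-0.5) + (1.5)·(1.5)) / 3 = 21/3 = 7
  S = [[6, 3.3333],
 [3.3333, 7]].

Step 3 — invert S. det(S) = 6·7 - (3.3333)² = 30.8889.
  S^{-1} = (1/det) · [[d, -b], [-b, a]] = [[0.2266, -0.1079],
 [-0.1079, 0.1942]].

Step 4 — quadratic form (x̄ - mu_0)^T · S^{-1} · (x̄ - mu_0):
  S^{-1} · (x̄ - mu_0) = (0.2806, -0.205),
  (x̄ - mu_0)^T · [...] = (1)·(0.2806) + (-0.5)·(-0.205) = 0.3831.

Step 5 — scale by n: T² = 4 · 0.3831 = 1.5324.

T² ≈ 1.5324


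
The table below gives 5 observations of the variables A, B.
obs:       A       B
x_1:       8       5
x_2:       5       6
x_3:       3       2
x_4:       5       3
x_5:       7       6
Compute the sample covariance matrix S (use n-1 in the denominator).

Step 1 — column means:
  mean(A) = (8 + 5 + 3 + 5 + 7) / 5 = 28/5 = 5.6
  mean(B) = (5 + 6 + 2 + 3 + 6) / 5 = 22/5 = 4.4

Step 2 — sample covariance S[i,j] = (1/(n-1)) · Σ_k (x_{k,i} - mean_i) · (x_{k,j} - mean_j), with n-1 = 4.
  S[A,A] = ((2.4)·(2.4) + (-0.6)·(-0.6) + (-2.6)·(-2.6) + (-0.6)·(-0.6) + (1.4)·(1.4)) / 4 = 15.2/4 = 3.8
  S[A,B] = ((2.4)·(0.6) + (-0.6)·(1.6) + (-2.6)·(-2.4) + (-0.6)·(-1.4) + (1.4)·(1.6)) / 4 = 9.8/4 = 2.45
  S[B,B] = ((0.6)·(0.6) + (1.6)·(1.6) + (-2.4)·(-2.4) + (-1.4)·(-1.4) + (1.6)·(1.6)) / 4 = 13.2/4 = 3.3

S is symmetric (S[j,i] = S[i,j]). Assembling:

S = [[3.8, 2.45],
 [2.45, 3.3]]


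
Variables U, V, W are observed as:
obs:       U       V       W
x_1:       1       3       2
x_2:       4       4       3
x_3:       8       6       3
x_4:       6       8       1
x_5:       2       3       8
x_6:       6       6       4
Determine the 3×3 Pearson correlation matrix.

Step 1 — column means:
  mean(U) = (1 + 4 + 8 + 6 + 2 + 6) / 6 = 27/6 = 4.5
  mean(V) = (3 + 4 + 6 + 8 + 3 + 6) / 6 = 30/6 = 5
  mean(W) = (2 + 3 + 3 + 1 + 8 + 4) / 6 = 21/6 = 3.5

Step 2 — sample variances and covariances s[i,j] = (1/(n-1)) · Σ_k (x_{k,i} - mean_i) · (x_{k,j} - mean_j), with n-1 = 5:
  s[U,U] = ((-3.5)·(-3.5) + (-0.5)·(-0.5) + (3.5)·(3.5) + (1.5)·(1.5) + (-2.5)·(-2.5) + (1.5)·(1.5)) / 5 = 35.5/5 = 7.1
  s[U,V] = ((-3.5)·(-2) + (-0.5)·(-1) + (3.5)·(1) + (1.5)·(3) + (-2.5)·(-2) + (1.5)·(1)) / 5 = 22/5 = 4.4
  s[U,W] = ((-3.5)·(-1.5) + (-0.5)·(-0.5) + (3.5)·(-0.5) + (1.5)·(-2.5) + (-2.5)·(4.5) + (1.5)·(0.5)) / 5 = -10.5/5 = -2.1
  s[V,V] = ((-2)·(-2) + (-1)·(-1) + (1)·(1) + (3)·(3) + (-2)·(-2) + (1)·(1)) / 5 = 20/5 = 4
  s[V,W] = ((-2)·(-1.5) + (-1)·(-0.5) + (1)·(-0.5) + (3)·(-2.5) + (-2)·(4.5) + (1)·(0.5)) / 5 = -13/5 = -2.6
  s[W,W] = ((-1.5)·(-1.5) + (-0.5)·(-0.5) + (-0.5)·(-0.5) + (-2.5)·(-2.5) + (4.5)·(4.5) + (0.5)·(0.5)) / 5 = 29.5/5 = 5.9
  Sample standard deviations s_i = √(s[i,i]):
  s(U) = √(7.1) = 2.6646
  s(V) = √(4) = 2
  s(W) = √(5.9) = 2.429

Step 3 — r_{ij} = s_{ij} / (s_i · s_j):
  r[U,U] = 1 (diagonal).
  r[U,V] = 4.4 / (2.6646 · 2) = 4.4 / 5.3292 = 0.8256
  r[U,W] = -2.1 / (2.6646 · 2.429) = -2.1 / 6.4722 = -0.3245
  r[V,V] = 1 (diagonal).
  r[V,W] = -2.6 / (2 · 2.429) = -2.6 / 4.858 = -0.5352
  r[W,W] = 1 (diagonal).

R is symmetric with unit diagonal. Assembling:

R = [[1, 0.8256, -0.3245],
 [0.8256, 1, -0.5352],
 [-0.3245, -0.5352, 1]]


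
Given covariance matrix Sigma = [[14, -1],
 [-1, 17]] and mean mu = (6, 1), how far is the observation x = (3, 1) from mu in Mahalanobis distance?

Step 1 — centre the observation: (x - mu) = (-3, 0).

Step 2 — invert Sigma. det(Sigma) = 14·17 - (-1)² = 237.
  Sigma^{-1} = (1/det) · [[d, -b], [-b, a]] = [[0.0717, 0.0042],
 [0.0042, 0.0591]].

Step 3 — form the quadratic (x - mu)^T · Sigma^{-1} · (x - mu):
  Sigma^{-1} · (x - mu) = (-0.2152, -0.0127).
  (x - mu)^T · [Sigma^{-1} · (x - mu)] = (-3)·(-0.2152) + (0)·(-0.0127) = 0.6456.

Step 4 — take square root: d = √(0.6456) ≈ 0.8035.

d(x, mu) = √(0.6456) ≈ 0.8035


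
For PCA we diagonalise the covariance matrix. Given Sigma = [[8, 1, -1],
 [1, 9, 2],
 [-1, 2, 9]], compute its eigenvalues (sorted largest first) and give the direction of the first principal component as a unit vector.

Step 1 — characteristic polynomial p(λ) = det(λI - Sigma) = λ³ - tr·λ² + c_1·λ - det, where tr = trace, c_1 = sum of the principal 2×2 minors, det = det(Sigma):
  tr = 8 + 9 + 9 = 26,
  c_1 = (8·9 - (1)²) + (8·9 - (-1)²) + (9·9 - (2)²) = 71 + 71 + 77 = 219,
  det = 8·(9·9 - (2)²) - (1)·((1)·9 - (2)·(-1)) + (-1)·((1)·(2) - 9·(-1)) = 8·(77) - (1)·(11) + (-1)·(11) = 594.
  So p(λ) = λ³ - 26λ² + 219λ - 594.
Step 2 — look for an integer root (rational root theorem: any rational root is an integer divisor of 594). Testing λ = 6:
  p(6) = 216 - 936 + 1314 - 594 = 0  ✓
  Dividing out (λ - 6): p(λ) = (λ - 6)(λ² - 20λ + 99).
Step 3 — remaining eigenvalues from the quadratic λ² - 20λ + 99 = 0:
  Δ = 20² - 4·99 = 400 - 396 = 4,  λ = (20 ± √4)/2 = (20 ± 2)/2 = 11 or 9.
  Sorted: λ_1 = 11,  λ_2 = 9,  λ_3 = 6  (check: sum = 26 = tr ✓).

Step 4 — unit eigenvector for λ_1 = 11: v spans the null space of (Sigma - λ_1 I), whose rows are
  r_1 = (-3, 1, -1),  r_2 = (1, -2, 2),  r_3 = (-1, 2, -2).
  v is orthogonal to every row, so take v ∝ r_1 × r_2 = ((1)·(2) - (-1)·(-2), (-1)·(1) - (-3)·(2), (-3)·(-2) - (1)·(1)) = (0, 5, 5).
  Rescale (divide by 5): u = (0, 1, 1).
  ||u|| = √((0)² + (1)² + (1)²) = √(2) ≈ 1.4142,  v_1 = u/||u|| ≈ (0, 0.7071, 0.7071) (||v_1|| = 1).

λ_1 = 11,  λ_2 = 9,  λ_3 = 6;  v_1 ≈ (0, 0.7071, 0.7071)


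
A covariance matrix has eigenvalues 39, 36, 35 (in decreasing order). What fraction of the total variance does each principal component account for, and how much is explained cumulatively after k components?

Step 1 — total variance = trace(Sigma) = Σ λ_i = 39 + 36 + 35 = 110.

Step 2 — fraction explained by component i = λ_i / Σ λ:
  PC1: 39/110 = 0.3545
  PC2: 36/110 = 0.3273
  PC3: 35/110 = 0.3182

Step 3 — cumulative fraction after k components = (λ_1 + ... + λ_k) / Σ λ:
  k = 1: 39/110 = 0.3545
  k = 2: (39 + 36)/110 = 75/110 = 0.6818
  k = 3: (39 + 36 + 35)/110 = 110/110 = 1

Summary (fraction, with percent):

explained: PC1 0.3545 (35.45%), PC2 0.3273 (32.73%), PC3 0.3182 (31.82%);  cumulative: 0.3545, 0.6818, 1


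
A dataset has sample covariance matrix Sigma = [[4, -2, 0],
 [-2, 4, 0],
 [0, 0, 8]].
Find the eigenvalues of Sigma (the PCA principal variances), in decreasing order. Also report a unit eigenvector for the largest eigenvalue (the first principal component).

Step 1 — characteristic polynomial p(λ) = det(λI - Sigma) = λ³ - tr·λ² + c_1·λ - det, where tr = trace, c_1 = sum of the principal 2×2 minors, det = det(Sigma):
  tr = 4 + 4 + 8 = 16,
  c_1 = (4·4 - (-2)²) + (4·8 - (0)²) + (4·8 - (0)²) = 12 + 32 + 32 = 76,
  det = 4·(4·8 - (0)²) - (-2)·((-2)·8 - (0)·(0)) + (0)·((-2)·(0) - 4·(0)) = 4·(32) - (-2)·(-16) + (0)·(0) = 96.
  So p(λ) = λ³ - 16λ² + 76λ - 96.
Step 2 — look for an integer root (rational root theorem: any rational root is an integer divisor of 96). Testing λ = 2:
  p(2) = 8 - 64 + 152 - 96 = 0  ✓
  Dividing out (λ - 2): p(λ) = (λ - 2)(λ² - 14λ + 48).
Step 3 — remaining eigenvalues from the quadratic λ² - 14λ + 48 = 0:
  Δ = 14² - 4·48 = 196 - 192 = 4,  λ = (14 ± √4)/2 = (14 ± 2)/2 = 8 or 6.
  Sorted: λ_1 = 8,  λ_2 = 6,  λ_3 = 2  (check: sum = 16 = tr ✓).

Step 4 — unit eigenvector for λ_1 = 8: v spans the null space of (Sigma - λ_1 I), whose rows are
  r_1 = (-4, -2, 0),  r_2 = (-2, -4, 0),  r_3 = (0, 0, 0).
  v is orthogonal to every row, so take v ∝ r_1 × r_2 = ((-2)·(0) - (0)·(-4), (0)·(-2) - (-4)·(0), (-4)·(-4) - (-2)·(-2)) = (0, 0, 12).
  Rescale (divide by 12): u = (0, 0, 1).
  ||u|| = √((0)² + (0)² + (1)²) = √(1) = 1,  v_1 = u/||u|| ≈ (0, 0, 1) (||v_1|| = 1).

λ_1 = 8,  λ_2 = 6,  λ_3 = 2;  v_1 ≈ (0, 0, 1)


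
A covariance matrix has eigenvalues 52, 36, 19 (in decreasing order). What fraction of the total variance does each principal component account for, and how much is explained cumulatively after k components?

Step 1 — total variance = trace(Sigma) = Σ λ_i = 52 + 36 + 19 = 107.

Step 2 — fraction explained by component i = λ_i / Σ λ:
  PC1: 52/107 = 0.486
  PC2: 36/107 = 0.3364
  PC3: 19/107 = 0.1776

Step 3 — cumulative fraction after k components = (λ_1 + ... + λ_k) / Σ λ:
  k = 1: 52/107 = 0.486
  k = 2: (52 + 36)/107 = 88/107 = 0.8224
  k = 3: (52 + 36 + 19)/107 = 107/107 = 1

Summary (fraction, with percent):

explained: PC1 0.486 (48.6%), PC2 0.3364 (33.64%), PC3 0.1776 (17.76%);  cumulative: 0.486, 0.8224, 1


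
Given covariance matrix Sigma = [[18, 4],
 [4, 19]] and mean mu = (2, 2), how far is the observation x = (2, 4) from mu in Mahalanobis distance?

Step 1 — centre the observation: (x - mu) = (0, 2).

Step 2 — invert Sigma. det(Sigma) = 18·19 - (4)² = 326.
  Sigma^{-1} = (1/det) · [[d, -b], [-b, a]] = [[0.0583, -0.0123],
 [-0.0123, 0.0552]].

Step 3 — form the quadratic (x - mu)^T · Sigma^{-1} · (x - mu):
  Sigma^{-1} · (x - mu) = (-0.0245, 0.1104).
  (x - mu)^T · [Sigma^{-1} · (x - mu)] = (0)·(-0.0245) + (2)·(0.1104) = 0.2209.

Step 4 — take square root: d = √(0.2209) ≈ 0.47.

d(x, mu) = √(0.2209) ≈ 0.47


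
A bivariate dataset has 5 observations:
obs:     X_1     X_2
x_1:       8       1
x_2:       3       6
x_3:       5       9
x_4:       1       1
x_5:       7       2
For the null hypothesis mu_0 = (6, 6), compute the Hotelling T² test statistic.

Step 1 — sample mean vector:
  mean(X_1) = (8 + 3 + 5 + 1 + 7) / 5 = 24/5 = 4.8
  mean(X_2) = (1 + 6 + 9 + 1 + 2) / 5 = 19/5 = 3.8
  x̄ = (4.8, 3.8),  deviation x̄ - mu_0 = (4.8, 3.8) - (6, 6) = (-1.2, -2.2).

Step 2 — sample covariance matrix, S[i,j] = (1/(n-1)) · Σ_k (x_{k,i} - mean_i) · (x_{k,j} - mean_j), divisor n-1 = 4:
  S[X_1,X_1] = ((3.2)·(3.2) + (-1.8)·(-1.8) + (0.2)·(0.2) + (-3.8)·(-3.8) + (2.2)·(2.2)) / 4 = 32.8/4 = 8.2
  S[X_1,X_2] = ((3.2)·(-2.8) + (-1.8)·(2.2) + (0.2)·(5.2) + (-3.8)·(-2.8) + (2.2)·(-1.8)) / 4 = -5.2/4 = -1.3
  S[X_2,X_2] = ((-2.8)·(-2.8) + (2.2)·(2.2) + (5.2)·(5.2) + (-2.8)·(-2.8) + (-1.8)·(-1.8)) / 4 = 50.8/4 = 12.7
  S = [[8.2, -1.3],
 [-1.3, 12.7]].

Step 3 — invert S. det(S) = 8.2·12.7 - (-1.3)² = 102.45.
  S^{-1} = (1/det) · [[d, -b], [-b, a]] = [[0.124, 0.0127],
 [0.0127, 0.08]].

Step 4 — quadratic form (x̄ - mu_0)^T · S^{-1} · (x̄ - mu_0):
  S^{-1} · (x̄ - mu_0) = (-0.1767, -0.1913),
  (x̄ - mu_0)^T · [...] = (-1.2)·(-0.1767) + (-2.2)·(-0.1913) = 0.6329.

Step 5 — scale by n: T² = 5 · 0.6329 = 3.1645.

T² ≈ 3.1645


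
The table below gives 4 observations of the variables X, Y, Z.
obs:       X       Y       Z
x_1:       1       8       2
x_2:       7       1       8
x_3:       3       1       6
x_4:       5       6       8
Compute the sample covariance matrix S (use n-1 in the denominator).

Step 1 — column means:
  mean(X) = (1 + 7 + 3 + 5) / 4 = 16/4 = 4
  mean(Y) = (8 + 1 + 1 + 6) / 4 = 16/4 = 4
  mean(Z) = (2 + 8 + 6 + 8) / 4 = 24/4 = 6

Step 2 — sample covariance S[i,j] = (1/(n-1)) · Σ_k (x_{k,i} - mean_i) · (x_{k,j} - mean_j), with n-1 = 3.
  S[X,X] = ((-3)·(-3) + (3)·(3) + (-1)·(-1) + (1)·(1)) / 3 = 20/3 = 6.6667
  S[X,Y] = ((-3)·(4) + (3)·(-3) + (-1)·(-3) + (1)·(2)) / 3 = -16/3 = -5.3333
  S[X,Z] = ((-3)·(-4) + (3)·(2) + (-1)·(0) + (1)·(2)) / 3 = 20/3 = 6.6667
  S[Y,Y] = ((4)·(4) + (-3)·(-3) + (-3)·(-3) + (2)·(2)) / 3 = 38/3 = 12.6667
  S[Y,Z] = ((4)·(-4) + (-3)·(2) + (-3)·(0) + (2)·(2)) / 3 = -18/3 = -6
  S[Z,Z] = ((-4)·(-4) + (2)·(2) + (0)·(0) + (2)·(2)) / 3 = 24/3 = 8

S is symmetric (S[j,i] = S[i,j]). Assembling:

S = [[6.6667, -5.3333, 6.6667],
 [-5.3333, 12.6667, -6],
 [6.6667, -6, 8]]


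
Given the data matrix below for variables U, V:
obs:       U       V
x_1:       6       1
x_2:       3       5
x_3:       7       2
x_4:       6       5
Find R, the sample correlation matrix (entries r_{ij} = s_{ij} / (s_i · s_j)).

Step 1 — column means:
  mean(U) = (6 + 3 + 7 + 6) / 4 = 22/4 = 5.5
  mean(V) = (1 + 5 + 2 + 5) / 4 = 13/4 = 3.25

Step 2 — sample variances and covariances s[i,j] = (1/(n-1)) · Σ_k (x_{k,i} - mean_i) · (x_{k,j} - mean_j), with n-1 = 3:
  s[U,U] = ((0.5)·(0.5) + (-2.5)·(-2.5) + (1.5)·(1.5) + (0.5)·(0.5)) / 3 = 9/3 = 3
  s[U,V] = ((0.5)·(-2.25) + (-2.5)·(1.75) + (1.5)·(-1.25) + (0.5)·(1.75)) / 3 = -6.5/3 = -2.1667
  s[V,V] = ((-2.25)·(-2.25) + (1.75)·(1.75) + (-1.25)·(-1.25) + (1.75)·(1.75)) / 3 = 12.75/3 = 4.25
  Sample standard deviations s_i = √(s[i,i]):
  s(U) = √(3) = 1.7321
  s(V) = √(4.25) = 2.0616

Step 3 — r_{ij} = s_{ij} / (s_i · s_j):
  r[U,U] = 1 (diagonal).
  r[U,V] = -2.1667 / (1.7321 · 2.0616) = -2.1667 / 3.5707 = -0.6068
  r[V,V] = 1 (diagonal).

R is symmetric with unit diagonal. Assembling:

R = [[1, -0.6068],
 [-0.6068, 1]]


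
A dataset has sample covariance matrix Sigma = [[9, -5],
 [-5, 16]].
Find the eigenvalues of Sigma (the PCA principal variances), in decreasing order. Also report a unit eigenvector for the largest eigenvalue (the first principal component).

Step 1 — characteristic polynomial of 2×2 Sigma:
  det(Sigma - λI) = λ² - trace · λ + det = 0.
  trace = 9 + 16 = 25, det = 9·16 - (-5)² = 119.
Step 2 — discriminant:
  Δ = trace² - 4·det = 625 - 476 = 149.
Step 3 — eigenvalues:
  λ = (trace ± √Δ)/2 = (25 ± 12.2066)/2,
  λ_1 = 18.6033,  λ_2 = 6.3967.

Step 4 — unit eigenvector for λ_1: solve (Sigma - λ_1 I)v = 0. First row:
  (9 - 18.6033)·v_x + (-5)·v_y = 0, i.e. (-9.6033)·v_x + (-5)·v_y = 0,
  so v ∝ (b, λ_1 - a) = (-5, 9.6033); multiply by -1 so the first entry is positive: u = (5, -9.6033).
  ||u|| = √((5)² + (-9.6033)²) = √(117.2229) ≈ 10.827,
  v_1 = u/||u|| ≈ (0.4618, -0.887) (||v_1|| = 1).

λ_1 = 18.6033,  λ_2 = 6.3967;  v_1 ≈ (0.4618, -0.887)


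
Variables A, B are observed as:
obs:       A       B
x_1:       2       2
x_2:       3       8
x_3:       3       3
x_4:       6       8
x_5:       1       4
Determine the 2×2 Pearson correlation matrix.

Step 1 — column means:
  mean(A) = (2 + 3 + 3 + 6 + 1) / 5 = 15/5 = 3
  mean(B) = (2 + 8 + 3 + 8 + 4) / 5 = 25/5 = 5

Step 2 — sample variances and covariances s[i,j] = (1/(n-1)) · Σ_k (x_{k,i} - mean_i) · (x_{k,j} - mean_j), with n-1 = 4:
  s[A,A] = ((-1)·(-1) + (0)·(0) + (0)·(0) + (3)·(3) + (-2)·(-2)) / 4 = 14/4 = 3.5
  s[A,B] = ((-1)·(-3) + (0)·(3) + (0)·(-2) + (3)·(3) + (-2)·(-1)) / 4 = 14/4 = 3.5
  s[B,B] = ((-3)·(-3) + (3)·(3) + (-2)·(-2) + (3)·(3) + (-1)·(-1)) / 4 = 32/4 = 8
  Sample standard deviations s_i = √(s[i,i]):
  s(A) = √(3.5) = 1.8708
  s(B) = √(8) = 2.8284

Step 3 — r_{ij} = s_{ij} / (s_i · s_j):
  r[A,A] = 1 (diagonal).
  r[A,B] = 3.5 / (1.8708 · 2.8284) = 3.5 / 5.2915 = 0.6614
  r[B,B] = 1 (diagonal).

R is symmetric with unit diagonal. Assembling:

R = [[1, 0.6614],
 [0.6614, 1]]
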